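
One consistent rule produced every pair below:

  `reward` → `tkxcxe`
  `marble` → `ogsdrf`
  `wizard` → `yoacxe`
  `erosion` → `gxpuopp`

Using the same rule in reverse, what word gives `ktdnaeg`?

Shifts by position in reward: pos 0: r→t (+2), pos 1: e→k (+6), pos 2: w→x (+1), pos 3: a→c (+2), pos 4: r→x (+6), pos 5: d→e (+1) — repeating every 3. It's a Vigenère-style cipher with numeric key [2,6,1]: position i shifts by key[i mod 3].
Reversing it on ktdnaeg: k−2=i, t−6=n, d−1=c, n−2=l, a−6=u, e−1=d, g−2=e.

include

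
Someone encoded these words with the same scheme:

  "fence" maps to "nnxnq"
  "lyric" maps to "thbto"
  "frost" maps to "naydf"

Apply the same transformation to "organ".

waqlz

In fence: f→n is +8, e→n is +9, n→x is +10, c→n is +11 — the shift increases by 1 each position. Each letter shifts forward by (position + 8), i.e. 8, 9, 10, … — the shift grows by one for each successive letter.
For organ: o+8=w, r+9=a, g+10=q, a+11=l, n+12=z.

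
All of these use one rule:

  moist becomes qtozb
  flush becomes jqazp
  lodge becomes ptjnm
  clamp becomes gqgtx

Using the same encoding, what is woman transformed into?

The shift increases by 1 at each position, starting from +4: 4, 5, 6, ….
Applying it to woman: w+4=a, o+5=t, m+6=s, a+7=h, n+8=v.

atshv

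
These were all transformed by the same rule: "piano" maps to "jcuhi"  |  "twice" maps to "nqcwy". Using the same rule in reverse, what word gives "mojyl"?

super

Compare letters: p→j is +20, i→c is +20, a→u is +20 — a constant shift. Each letter is shifted forward by 20 in the alphabet (a Caesar shift of +20).
Undoing it on mojyl: m−20=s, o−20=u, j−20=p, y−20=e, l−20=r.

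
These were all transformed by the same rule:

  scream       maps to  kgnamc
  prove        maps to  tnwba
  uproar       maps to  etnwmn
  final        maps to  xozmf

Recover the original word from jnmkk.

s(18)→k(10) and c(2)→g(6) fit y≡23x+12 (mod 26); the inverse of 23 mod 26 is 17. Each letter's alphabet position (a=0..z=25) is mapped through 23·x+12 mod 26 — an affine cipher.
Undoing it on jnmkk: j(9)→17·(9−12)≡1=b; n(13)→17·(13−12)≡17=r; m(12)→17·(12−12)≡0=a; k(10)→17·(10−12)≡18=s; k(10)→17·(10−12)≡18=s (all mod 26).

brass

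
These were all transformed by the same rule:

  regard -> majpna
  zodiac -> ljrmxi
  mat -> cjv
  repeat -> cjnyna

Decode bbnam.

The output letters match the input read backwards, each shifted +9: regard reversed is drager. Two steps: reverse the string, then apply a Caesar shift of +9.
Undoing it on bbnam: shift back: b−9=s, b−9=s, n−9=e, a−9=r, m−9=d → sserd; then reverse → dress.

dress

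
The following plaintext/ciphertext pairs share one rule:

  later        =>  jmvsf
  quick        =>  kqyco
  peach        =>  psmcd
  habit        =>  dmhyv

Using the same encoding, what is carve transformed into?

cmfls

l(11)→j(9) and a(0)→m(12) fit y≡21x+12 (mod 26); the inverse of 21 mod 26 is 5. This is an affine cipher: with a=0,…,z=25, each position x becomes (21x+12) mod 26.
Applying it to carve: c(2)→21·2+12≡2=c; a(0)→21·0+12≡12=m; r(17)→21·17+12≡5=f; v(21)→21·21+12≡11=l; e(4)→21·4+12≡18=s (all mod 26).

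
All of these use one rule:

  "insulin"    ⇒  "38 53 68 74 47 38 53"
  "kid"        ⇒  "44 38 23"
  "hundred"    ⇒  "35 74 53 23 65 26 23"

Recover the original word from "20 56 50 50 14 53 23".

command

i(#9)→38 and n(#14)→53: differences scale by 3, so n = 3·pos + 11. The formula is n = 3×(alphabet index, a=1) + 11.
Undoing it on 20 56 50 50 14 53 23: 20→(20−11)÷3=3=c, 56→(56−11)÷3=15=o, 50→(50−11)÷3=13=m, 50→(50−11)÷3=13=m, 14→(14−11)÷3=1=a, 53→(53−11)÷3=14=n, 23→(23−11)÷3=4=d.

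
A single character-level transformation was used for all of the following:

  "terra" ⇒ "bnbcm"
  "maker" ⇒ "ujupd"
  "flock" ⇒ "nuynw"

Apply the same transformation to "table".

bjlwq

In terra: t→b is +8, e→n is +9, r→b is +10, r→c is +11 — the shift increases by 1 each position. Each letter shifts forward by (position + 8), i.e. 8, 9, 10, … — the shift grows by one for each successive letter.
On table: t+8=b, a+9=j, b+10=l, l+11=w, e+12=q.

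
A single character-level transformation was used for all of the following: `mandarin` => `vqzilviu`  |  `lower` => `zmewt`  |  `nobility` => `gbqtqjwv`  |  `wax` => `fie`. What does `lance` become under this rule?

mkvit

The output letters match the input read backwards, each shifted +8: mandarin reversed is niradnam. The word is reversed, then every letter is shifted forward by 8.
For lance: reverse → ecnal; then shift: e+8=m, c+8=k, n+8=v, a+8=i, l+8=t.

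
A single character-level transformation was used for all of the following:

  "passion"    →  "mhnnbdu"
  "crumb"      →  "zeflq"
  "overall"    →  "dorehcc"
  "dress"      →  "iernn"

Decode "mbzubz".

picnic

Each letter's alphabet position (a=0..z=25) is mapped through 9·x+7 mod 26 — an affine cipher.
Undoing it on mbzubz: m(12)→3·(12−7)≡15=p; b(1)→3·(1−7)≡8=i; z(25)→3·(25−7)≡2=c; u(20)→3·(20−7)≡13=n; b(1)→3·(1−7)≡8=i; z(25)→3·(25−7)≡2=c (all mod 26).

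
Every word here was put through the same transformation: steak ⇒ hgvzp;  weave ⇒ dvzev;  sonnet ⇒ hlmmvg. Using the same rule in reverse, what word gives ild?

Each pair mirrors across the alphabet (s↔h, t↔g, e↔v): positions sum to 25. This is the alphabet-reversal cipher (Atbash): a becomes z, b becomes y, etc.
Reversing it on ild: i↔r, l↔o, d↔w.

row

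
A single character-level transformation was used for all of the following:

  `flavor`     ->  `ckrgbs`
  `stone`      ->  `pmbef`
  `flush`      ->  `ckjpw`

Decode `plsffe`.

screen

f(5)→c(2) and l(11)→k(10) fit y≡23x+17 (mod 26); the inverse of 23 mod 26 is 17. Treating letters as 0–25, the rule is x ↦ 23x + 17 (mod 26).
Decoding plsffe: p(15)→17·(15−17)≡18=s; l(11)→17·(11−17)≡2=c; s(18)→17·(18−17)≡17=r; f(5)→17·(5−17)≡4=e; f(5)→17·(5−17)≡4=e; e(4)→17·(4−17)≡13=n (all mod 26).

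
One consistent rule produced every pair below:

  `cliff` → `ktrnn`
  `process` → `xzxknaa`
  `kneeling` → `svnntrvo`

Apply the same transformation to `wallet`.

The shift depends on letter class: consonant c→k is +8, but vowel i→r is +9. Vowels shift forward by 9 and consonants shift forward by 8.
On wallet: w(cons)+8=e, a(vowel)+9=j, l(cons)+8=t, l(cons)+8=t, e(vowel)+9=n, t(cons)+8=b.

ejttnb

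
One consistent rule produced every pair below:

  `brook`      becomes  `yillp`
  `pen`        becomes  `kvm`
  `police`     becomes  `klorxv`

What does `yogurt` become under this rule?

Each letter is replaced by its mirror in the alphabet: a↔z, b↔y, c↔x, and so on (the Atbash cipher).
For yogurt: y↔b, o↔l, g↔t, u↔f, r↔i, t↔g.

bltfig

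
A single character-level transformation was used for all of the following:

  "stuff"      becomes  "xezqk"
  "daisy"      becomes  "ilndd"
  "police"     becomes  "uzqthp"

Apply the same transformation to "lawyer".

Shifts by position in stuff: pos 0: s→x (+5), pos 1: t→e (+11), pos 2: u→z (+5), pos 3: f→q (+11) — repeating every 2. A repeating key of period 2 is used — shifts +5, +11 over and over.
For lawyer: l+5=q, a+11=l, w+5=b, y+11=j, e+5=j, r+11=c.

qlbjjc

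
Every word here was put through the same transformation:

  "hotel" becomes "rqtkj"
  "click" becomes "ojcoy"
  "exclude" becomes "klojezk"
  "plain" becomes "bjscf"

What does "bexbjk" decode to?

purple

This is an affine cipher: with a=0,…,z=25, each position x becomes (11x+18) mod 26.
Undoing it on bexbjk: b(1)→19·(1−18)≡15=p; e(4)→19·(4−18)≡20=u; x(23)→19·(23−18)≡17=r; b(1)→19·(1−18)≡15=p; j(9)→19·(9−18)≡11=l; k(10)→19·(10−18)≡4=e (all mod 26).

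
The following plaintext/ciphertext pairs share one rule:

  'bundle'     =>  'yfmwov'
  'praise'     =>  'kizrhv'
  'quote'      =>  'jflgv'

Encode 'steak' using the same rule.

Letters are reflected about the middle of the alphabet (position → 25−position): Atbash.
For steak: s↔h, t↔g, e↔v, a↔z, k↔p.

hgvzp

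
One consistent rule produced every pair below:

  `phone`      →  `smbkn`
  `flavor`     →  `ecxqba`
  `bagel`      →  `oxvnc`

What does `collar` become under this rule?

fbccxa

p(15)→s(18) and h(7)→m(12) fit y≡17x+23 (mod 26); the inverse of 17 mod 26 is 23. Treating letters as 0–25, the rule is x ↦ 17x + 23 (mod 26).
Applying it to collar: c(2)→17·2+23≡5=f; o(14)→17·14+23≡1=b; l(11)→17·11+23≡2=c; l(11)→17·11+23≡2=c; a(0)→17·0+23≡23=x; r(17)→17·17+23≡0=a (all mod 26).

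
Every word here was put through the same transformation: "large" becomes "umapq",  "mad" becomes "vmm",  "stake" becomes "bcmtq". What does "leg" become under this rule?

uqp

The shift depends on letter class: consonant l→u is +9, but vowel a→m is +12. The rule splits by letter class: vowels +12, consonants +9.
On leg: l(cons)+9=u, e(vowel)+12=q, g(cons)+9=p.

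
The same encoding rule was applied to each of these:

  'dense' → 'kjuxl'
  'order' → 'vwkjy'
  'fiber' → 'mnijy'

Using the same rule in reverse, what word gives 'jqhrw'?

Shifts by position in dense: pos 0: d→k (+7), pos 1: e→j (+5), pos 2: n→u (+7), pos 3: s→x (+5) — repeating every 2. A repeating key of period 2 is used — shifts +7, +5 over and over.
Undoing it on jqhrw: j−7=c, q−5=l, h−7=a, r−5=m, w−7=p.

clamp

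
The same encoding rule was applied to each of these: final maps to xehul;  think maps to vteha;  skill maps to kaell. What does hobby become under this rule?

Treating letters as 0–25, the rule is x ↦ 11x + 20 (mod 26).
For hobby: h(7)→11·7+20≡19=t; o(14)→11·14+20≡18=s; b(1)→11·1+20≡5=f; b(1)→11·1+20≡5=f; y(24)→11·24+20≡24=y (all mod 26).

tsffy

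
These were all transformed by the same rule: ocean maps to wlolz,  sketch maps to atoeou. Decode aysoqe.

Letter i (0-indexed) is shifted by i+8, so successive shifts are 8, 9, 10, ….
Reversing it on aysoqe: a−8=s, y−9=p, s−10=i, o−11=d, q−12=e, e−13=r.

spider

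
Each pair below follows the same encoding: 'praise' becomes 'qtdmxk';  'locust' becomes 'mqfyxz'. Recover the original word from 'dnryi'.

cloud

Letter i (0-indexed) is shifted by i+1, so successive shifts are 1, 2, 3, ….
Decoding dnryi: d−1=c, n−2=l, r−3=o, y−4=u, i−5=d.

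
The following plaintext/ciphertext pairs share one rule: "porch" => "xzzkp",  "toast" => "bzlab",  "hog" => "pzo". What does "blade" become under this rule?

Two shifts are in play — +11 for a/e/i/o/u, +8 for every other letter.
Applying it to blade: b(cons)+8=j, l(cons)+8=t, a(vowel)+11=l, d(cons)+8=l, e(vowel)+11=p.

jtllp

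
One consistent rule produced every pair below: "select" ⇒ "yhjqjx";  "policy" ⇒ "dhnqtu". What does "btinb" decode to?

The output letters match the input read backwards, each shifted +5: select reversed is tceles. Read the word backwards and shift each letter +5.
Reversing it on btinb: shift back: b−5=w, t−5=o, i−5=d, n−5=i, b−5=w → wodiw; then reverse → widow.

widow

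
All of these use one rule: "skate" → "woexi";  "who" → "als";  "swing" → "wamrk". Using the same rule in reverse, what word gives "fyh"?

Compare letters: s→w is +4, k→o is +4, a→e is +4 — a constant shift. Every letter moves 4 places later in the alphabet, wrapping around z→a.
Undoing it on fyh: f−4=b, y−4=u, h−4=d.

bud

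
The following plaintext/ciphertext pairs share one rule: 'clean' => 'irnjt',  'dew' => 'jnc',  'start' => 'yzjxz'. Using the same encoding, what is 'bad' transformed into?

hjj

Vowels shift forward by 9 and consonants shift forward by 6.
On bad: b(cons)+6=h, a(vowel)+9=j, d(cons)+6=j.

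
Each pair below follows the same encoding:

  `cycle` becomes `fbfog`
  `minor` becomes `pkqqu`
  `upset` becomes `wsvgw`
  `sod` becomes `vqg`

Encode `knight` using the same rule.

The rule splits by letter class: vowels +2, consonants +3.
On knight: k(cons)+3=n, n(cons)+3=q, i(vowel)+2=k, g(cons)+3=j, h(cons)+3=k, t(cons)+3=w.

nqkjkw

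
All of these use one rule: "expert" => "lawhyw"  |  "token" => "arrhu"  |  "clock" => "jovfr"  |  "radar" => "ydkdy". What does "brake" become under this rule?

iuhnl

Shifts by position in expert: pos 0: e→l (+7), pos 1: x→a (+3), pos 2: p→w (+7), pos 3: e→h (+3) — repeating every 2. A repeating key of period 2 is used — shifts +7, +3 over and over.
Applying it to brake: b+7=i, r+3=u, a+7=h, k+3=n, e+7=l.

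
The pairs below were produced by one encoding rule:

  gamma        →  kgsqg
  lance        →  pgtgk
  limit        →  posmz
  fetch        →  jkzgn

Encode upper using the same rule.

It's a Vigenère-style cipher with numeric key [4,6,6]: position i shifts by key[i mod 3].
For upper: u+4=y, p+6=v, p+6=v, e+4=i, r+6=x.

yvvix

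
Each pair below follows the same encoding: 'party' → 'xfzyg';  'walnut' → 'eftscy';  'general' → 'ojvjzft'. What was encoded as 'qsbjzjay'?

interest

Shifts by position in party: pos 0: p→x (+8), pos 1: a→f (+5), pos 2: r→z (+8), pos 3: t→y (+5) — repeating every 2. A repeating key of period 2 is used — shifts +8, +5 over and over.
Reversing it on qsbjzjay: q−8=i, s−5=n, b−8=t, j−5=e, z−8=r, j−5=e, a−8=s, y−5=t.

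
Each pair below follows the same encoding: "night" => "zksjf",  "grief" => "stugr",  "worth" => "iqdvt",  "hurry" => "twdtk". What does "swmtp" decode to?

guard

It's a Vigenère-style cipher with numeric key [12,2]: position i shifts by key[i mod 2].
Undoing it on swmtp: s−12=g, w−2=u, m−12=a, t−2=r, p−12=d.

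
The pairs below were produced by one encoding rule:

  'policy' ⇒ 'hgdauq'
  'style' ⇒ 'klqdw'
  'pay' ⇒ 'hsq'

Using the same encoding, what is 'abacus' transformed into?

stsumk

Compare letters: p→h is +18, o→g is +18, l→d is +18 — a constant shift. Every letter moves 18 places later in the alphabet, wrapping around z→a.
On abacus: a+18=s, b+18=t, a+18=s, c+18=u, u+18=m, s+18=k.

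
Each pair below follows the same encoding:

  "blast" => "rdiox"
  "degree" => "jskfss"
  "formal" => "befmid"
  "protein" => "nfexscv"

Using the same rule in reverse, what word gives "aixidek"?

b(1)→r(17) and l(11)→d(3) fit y≡9x+8 (mod 26); the inverse of 9 mod 26 is 3. Treating letters as 0–25, the rule is x ↦ 9x + 8 (mod 26).
Undoing it on aixidek: a(0)→3·(0−8)≡2=c; i(8)→3·(8−8)≡0=a; x(23)→3·(23−8)≡19=t; i(8)→3·(8−8)≡0=a; d(3)→3·(3−8)≡11=l; e(4)→3·(4−8)≡14=o; k(10)→3·(10−8)≡6=g (all mod 26).

catalog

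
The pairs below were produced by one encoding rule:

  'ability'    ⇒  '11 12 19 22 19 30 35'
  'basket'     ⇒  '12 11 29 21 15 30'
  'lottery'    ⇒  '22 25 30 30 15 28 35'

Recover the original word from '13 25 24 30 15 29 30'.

contest

a is letter #1 and maps to 11: an offset of 10. Letters become their 1-based position plus 10 (so a→11, b→12, …).
Decoding 13 25 24 30 15 29 30: 13→(13−10)÷1=3=c, 25→(25−10)÷1=15=o, 24→(24−10)÷1=14=n, 30→(30−10)÷1=20=t, 15→(15−10)÷1=5=e, 29→(29−10)÷1=19=s, 30→(30−10)÷1=20=t.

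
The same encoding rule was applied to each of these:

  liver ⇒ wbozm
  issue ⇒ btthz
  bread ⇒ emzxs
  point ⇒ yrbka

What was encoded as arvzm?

This is an affine cipher: with a=0,…,z=25, each position x becomes (7x+23) mod 26.
Undoing it on arvzm: a(0)→15·(0−23)≡19=t; r(17)→15·(17−23)≡14=o; v(21)→15·(21−23)≡22=w; z(25)→15·(25−23)≡4=e; m(12)→15·(12−23)≡17=r (all mod 26).

tower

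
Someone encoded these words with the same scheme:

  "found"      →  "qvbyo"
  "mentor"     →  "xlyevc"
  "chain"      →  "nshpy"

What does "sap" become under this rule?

The shift depends on letter class: consonant f→q is +11, but vowel o→v is +7. Two shifts are in play — +7 for a/e/i/o/u, +11 for every other letter.
Applying it to sap: s(cons)+11=d, a(vowel)+7=h, p(cons)+11=a.

dha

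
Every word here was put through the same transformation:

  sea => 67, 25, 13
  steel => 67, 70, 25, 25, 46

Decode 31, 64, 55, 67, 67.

s(#19)→67 and e(#5)→25: differences scale by 3, so n = 3·pos + 10. With a=1..z=26, the number is 3·pos + 10.
Decoding 31, 64, 55, 67, 67: 31→(31−10)÷3=7=g, 64→(64−10)÷3=18=r, 55→(55−10)÷3=15=o, 67→(67−10)÷3=19=s, 67→(67−10)÷3=19=s.

gross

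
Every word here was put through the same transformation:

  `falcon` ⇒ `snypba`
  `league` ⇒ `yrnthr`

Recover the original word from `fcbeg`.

sport

Every letter moves 13 places later in the alphabet, wrapping around z→a.
Decoding fcbeg: f−13=s, c−13=p, b−13=o, e−13=r, g−13=t.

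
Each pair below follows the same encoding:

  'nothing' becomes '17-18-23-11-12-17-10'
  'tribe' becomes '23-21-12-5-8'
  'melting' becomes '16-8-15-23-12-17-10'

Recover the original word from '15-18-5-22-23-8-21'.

n is letter #14 and maps to 17: an offset of 3. Letters become their 1-based position plus 3 (so a→4, b→5, …).
Reversing it on 15-18-5-22-23-8-21: 15→(15−3)÷1=12=l, 18→(18−3)÷1=15=o, 5→(5−3)÷1=2=b, 22→(22−3)÷1=19=s, 23→(23−3)÷1=20=t, 8→(8−3)÷1=5=e, 21→(21−3)÷1=18=r.

lobster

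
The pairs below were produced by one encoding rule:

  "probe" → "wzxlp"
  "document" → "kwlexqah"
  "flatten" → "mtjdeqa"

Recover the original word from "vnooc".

offer

In probe: p→w is +7, r→z is +8, o→x is +9, b→l is +10 — the shift increases by 1 each position. The shift increases by 1 at each position, starting from +7: 7, 8, 9, ….
Undoing it on vnooc: v−7=o, n−8=f, o−9=f, o−10=e, c−11=r.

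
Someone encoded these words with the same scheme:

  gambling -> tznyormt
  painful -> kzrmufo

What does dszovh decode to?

whales

Each pair mirrors across the alphabet (g↔t, a↔z, m↔n): positions sum to 25. This is the alphabet-reversal cipher (Atbash): a becomes z, b becomes y, etc.
Reversing it on dszovh: d↔w, s↔h, z↔a, o↔l, v↔e, h↔s.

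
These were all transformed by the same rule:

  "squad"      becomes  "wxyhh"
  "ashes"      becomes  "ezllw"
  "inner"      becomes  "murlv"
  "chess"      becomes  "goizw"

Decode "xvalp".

towel

Shifts by position in squad: pos 0: s→w (+4), pos 1: q→x (+7), pos 2: u→y (+4), pos 3: a→h (+7) — repeating every 2. The shifts repeat in a cycle of length 2: positions 0,1,… shift by +4, +7, then the pattern repeats.
Decoding xvalp: x−4=t, v−7=o, a−4=w, l−7=e, p−4=l.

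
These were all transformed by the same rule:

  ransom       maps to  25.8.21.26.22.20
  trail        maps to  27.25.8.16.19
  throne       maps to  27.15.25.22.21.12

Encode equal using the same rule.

The number is (letter's place in the alphabet, a=1) + 7.
Applying it to equal: e=5→12, q=17→24, u=21→28, a=1→8, l=12→19.

12.24.28.8.19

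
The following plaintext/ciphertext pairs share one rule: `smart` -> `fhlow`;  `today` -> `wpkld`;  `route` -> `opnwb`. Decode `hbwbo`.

s(18)→f(5) and m(12)→h(7) fit y≡17x+11 (mod 26); the inverse of 17 mod 26 is 23. Treating letters as 0–25, the rule is x ↦ 17x + 11 (mod 26).
Decoding hbwbo: h(7)→23·(7−11)≡12=m; b(1)→23·(1−11)≡4=e; w(22)→23·(22−11)≡19=t; b(1)→23·(1−11)≡4=e; o(14)→23·(14−11)≡17=r (all mod 26).

meter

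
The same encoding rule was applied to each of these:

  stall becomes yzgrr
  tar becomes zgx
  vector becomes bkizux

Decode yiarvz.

Compare letters: s→y is +6, t→z is +6, a→g is +6 — a constant shift. This is a Caesar cipher with shift 6.
Reversing it on yiarvz: y−6=s, i−6=c, a−6=u, r−6=l, v−6=p, z−6=t.

sculpt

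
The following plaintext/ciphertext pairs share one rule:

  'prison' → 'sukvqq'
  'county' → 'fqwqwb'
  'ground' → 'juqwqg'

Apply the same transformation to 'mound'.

pqwqg

The rule splits by letter class: vowels +2, consonants +3.
For mound: m(cons)+3=p, o(vowel)+2=q, u(vowel)+2=w, n(cons)+3=q, d(cons)+3=g.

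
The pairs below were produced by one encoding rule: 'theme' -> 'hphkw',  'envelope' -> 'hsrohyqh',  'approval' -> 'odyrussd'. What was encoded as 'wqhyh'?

event

Two steps: reverse the string, then apply a Caesar shift of +3.
Decoding wqhyh: shift back: w−3=t, q−3=n, h−3=e, y−3=v, h−3=e → tneve; then reverse → event.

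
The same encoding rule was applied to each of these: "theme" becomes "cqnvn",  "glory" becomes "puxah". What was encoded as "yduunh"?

Compare letters: t→c is +9, h→q is +9, e→n is +9 — a constant shift. This is a Caesar cipher with shift 9.
Decoding yduunh: y−9=p, d−9=u, u−9=l, u−9=l, n−9=e, h−9=y.

pulley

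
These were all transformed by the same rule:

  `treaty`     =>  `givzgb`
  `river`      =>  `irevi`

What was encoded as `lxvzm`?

Each letter is replaced by its mirror in the alphabet: a↔z, b↔y, c↔x, and so on (the Atbash cipher).
Decoding lxvzm: l↔o, x↔c, v↔e, z↔a, m↔n.

ocean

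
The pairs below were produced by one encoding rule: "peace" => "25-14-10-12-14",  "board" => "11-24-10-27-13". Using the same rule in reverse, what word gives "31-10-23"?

Letters become their 1-based position plus 9 (so a→10, b→11, …).
Reversing it on 31-10-23: 31→(31−9)÷1=22=v, 10→(10−9)÷1=1=a, 23→(23−9)÷1=14=n.

van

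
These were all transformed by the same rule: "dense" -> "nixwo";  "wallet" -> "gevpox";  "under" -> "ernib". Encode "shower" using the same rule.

It's a Vigenère-style cipher with numeric key [10,4]: position i shifts by key[i mod 2].
Applying it to shower: s+10=c, h+4=l, o+10=y, w+4=a, e+10=o, r+4=v.

clyaov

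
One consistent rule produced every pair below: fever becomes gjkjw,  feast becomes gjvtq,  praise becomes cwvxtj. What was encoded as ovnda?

f(5)→g(6) and e(4)→j(9) fit y≡23x+21 (mod 26); the inverse of 23 mod 26 is 17. Each letter's alphabet position (a=0..z=25) is mapped through 23·x+21 mod 26 — an affine cipher.
Decoding ovnda: o(14)→17·(14−21)≡11=l; v(21)→17·(21−21)≡0=a; n(13)→17·(13−21)≡20=u; d(3)→17·(3−21)≡6=g; a(0)→17·(0−21)≡7=h (all mod 26).

laugh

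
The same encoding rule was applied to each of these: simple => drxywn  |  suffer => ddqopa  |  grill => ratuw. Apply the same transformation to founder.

qxfwonc

Shifts by position in simple: pos 0: s→d (+11), pos 1: i→r (+9), pos 2: m→x (+11), pos 3: p→y (+9) — repeating every 2. It's a Vigenère-style cipher with numeric key [11,9]: position i shifts by key[i mod 2].
For founder: f+11=q, o+9=x, u+11=f, n+9=w, d+11=o, e+9=n, r+11=c.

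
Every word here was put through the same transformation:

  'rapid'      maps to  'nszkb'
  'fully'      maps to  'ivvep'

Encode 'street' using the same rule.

The output letters match the input read backwards, each shifted +10: rapid reversed is dipar. The word is reversed, then every letter is shifted forward by 10.
Applying it to street: reverse → teerts; then shift: t+10=d, e+10=o, e+10=o, r+10=b, t+10=d, s+10=c.

doobdc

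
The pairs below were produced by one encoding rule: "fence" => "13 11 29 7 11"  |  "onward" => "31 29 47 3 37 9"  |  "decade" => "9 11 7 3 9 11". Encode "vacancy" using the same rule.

f(#6)→13 and e(#5)→11: differences scale by 2, so n = 2·pos + 1. The formula is n = 2×(alphabet index, a=1) + 1.
For vacancy: v=22→45, a=1→3, c=3→7, a=1→3, n=14→29, c=3→7, y=25→51.

45 3 7 3 29 7 51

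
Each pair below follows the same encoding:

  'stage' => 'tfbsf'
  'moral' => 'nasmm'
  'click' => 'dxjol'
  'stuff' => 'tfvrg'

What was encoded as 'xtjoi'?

which

Shifts by position in stage: pos 0: s→t (+1), pos 1: t→f (+12), pos 2: a→b (+1), pos 3: g→s (+12) — repeating every 2. A repeating key of period 2 is used — shifts +1, +12 over and over.
Decoding xtjoi: x−1=w, t−12=h, j−1=i, o−12=c, i−1=h.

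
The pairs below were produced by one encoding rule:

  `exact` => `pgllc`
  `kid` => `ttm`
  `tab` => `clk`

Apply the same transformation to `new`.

wpf

The shift depends on letter class: consonant x→g is +9, but vowel e→p is +11. Vowels shift forward by 11 and consonants shift forward by 9.
On new: n(cons)+9=w, e(vowel)+11=p, w(cons)+9=f.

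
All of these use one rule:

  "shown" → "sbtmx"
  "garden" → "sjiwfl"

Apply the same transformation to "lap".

ufq

The output letters match the input read backwards, each shifted +5: shown reversed is nwohs. Read the word backwards and shift each letter +5.
For lap: reverse → pal; then shift: p+5=u, a+5=f, l+5=q.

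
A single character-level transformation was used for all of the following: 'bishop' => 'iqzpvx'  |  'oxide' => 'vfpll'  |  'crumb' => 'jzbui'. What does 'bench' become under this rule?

imuko

A repeating key of period 2 is used — shifts +7, +8 over and over.
For bench: b+7=i, e+8=m, n+7=u, c+8=k, h+7=o.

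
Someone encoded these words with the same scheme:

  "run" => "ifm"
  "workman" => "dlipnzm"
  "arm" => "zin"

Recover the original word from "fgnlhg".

utmost

Each pair mirrors across the alphabet (r↔i, u↔f, n↔m): positions sum to 25. Letters are reflected about the middle of the alphabet (position → 25−position): Atbash.
Reversing it on fgnlhg: f↔u, g↔t, n↔m, l↔o, h↔s, g↔t.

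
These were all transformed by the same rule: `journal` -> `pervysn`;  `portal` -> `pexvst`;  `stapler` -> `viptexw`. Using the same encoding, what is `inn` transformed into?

The output letters match the input read backwards, each shifted +4: journal reversed is lanruoj. Two steps: reverse the string, then apply a Caesar shift of +4.
On inn: reverse → nni; then shift: n+4=r, n+4=r, i+4=m.

rrm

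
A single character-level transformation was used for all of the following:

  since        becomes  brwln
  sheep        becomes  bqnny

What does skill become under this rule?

This is a Caesar cipher with shift 9.
Applying it to skill: s+9=b, k+9=t, i+9=r, l+9=u, l+9=u.

btruu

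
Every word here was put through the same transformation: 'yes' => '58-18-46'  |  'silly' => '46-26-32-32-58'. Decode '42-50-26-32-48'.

quilt

Each letter becomes 2×(its alphabet position, a=1..z=26) + 8.
Reversing it on 42-50-26-32-48: 42→(42−8)÷2=17=q, 50→(50−8)÷2=21=u, 26→(26−8)÷2=9=i, 32→(32−8)÷2=12=l, 48→(48−8)÷2=20=t.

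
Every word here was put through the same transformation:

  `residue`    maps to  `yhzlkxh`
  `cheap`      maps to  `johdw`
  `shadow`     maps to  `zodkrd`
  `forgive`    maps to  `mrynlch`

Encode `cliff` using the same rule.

jslmm

The rule splits by letter class: vowels +3, consonants +7.
On cliff: c(cons)+7=j, l(cons)+7=s, i(vowel)+3=l, f(cons)+7=m, f(cons)+7=m.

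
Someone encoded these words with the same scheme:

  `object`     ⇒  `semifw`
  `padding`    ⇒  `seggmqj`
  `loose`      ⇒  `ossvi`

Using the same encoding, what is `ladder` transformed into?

Vowels shift forward by 4 and consonants shift forward by 3.
Applying it to ladder: l(cons)+3=o, a(vowel)+4=e, d(cons)+3=g, d(cons)+3=g, e(vowel)+4=i, r(cons)+3=u.

oeggiu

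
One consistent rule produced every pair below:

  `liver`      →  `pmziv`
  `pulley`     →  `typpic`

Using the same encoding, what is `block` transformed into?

This is a Caesar cipher with shift 4.
For block: b+4=f, l+4=p, o+4=s, c+4=g, k+4=o.

fpsgo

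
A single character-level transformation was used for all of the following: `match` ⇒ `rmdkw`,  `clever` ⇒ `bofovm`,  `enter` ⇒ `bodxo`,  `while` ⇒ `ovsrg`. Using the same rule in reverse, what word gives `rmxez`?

punch

The output letters match the input read backwards, each shifted +10: match reversed is hctam. Two steps: reverse the string, then apply a Caesar shift of +10.
Reversing it on rmxez: shift back: r−10=h, m−10=c, x−10=n, e−10=u, z−10=p → hcnup; then reverse → punch.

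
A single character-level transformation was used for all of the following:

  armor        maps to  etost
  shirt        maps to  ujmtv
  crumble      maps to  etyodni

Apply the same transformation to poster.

The shift depends on letter class: consonant r→t is +2, but vowel a→e is +4. Two shifts are in play — +4 for a/e/i/o/u, +2 for every other letter.
For poster: p(cons)+2=r, o(vowel)+4=s, s(cons)+2=u, t(cons)+2=v, e(vowel)+4=i, r(cons)+2=t.

rsuvit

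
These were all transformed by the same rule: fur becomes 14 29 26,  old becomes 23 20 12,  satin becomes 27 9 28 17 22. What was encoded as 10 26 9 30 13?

Letters become their 1-based position plus 8 (so a→9, b→10, …).
Decoding 10 26 9 30 13: 10→(10−8)÷1=2=b, 26→(26−8)÷1=18=r, 9→(9−8)÷1=1=a, 30→(30−8)÷1=22=v, 13→(13−8)÷1=5=e.

brave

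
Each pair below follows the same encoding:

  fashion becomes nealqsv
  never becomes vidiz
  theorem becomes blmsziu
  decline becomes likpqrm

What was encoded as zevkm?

Shifts by position in fashion: pos 0: f→n (+8), pos 1: a→e (+4), pos 2: s→a (+8), pos 3: h→l (+4) — repeating every 2. A repeating key of period 2 is used — shifts +8, +4 over and over.
Decoding zevkm: z−8=r, e−4=a, v−8=n, k−4=g, m−8=e.

range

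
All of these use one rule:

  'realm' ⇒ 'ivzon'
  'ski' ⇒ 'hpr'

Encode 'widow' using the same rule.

Each pair mirrors across the alphabet (r↔i, e↔v, a↔z): positions sum to 25. Each letter is replaced by its mirror in the alphabet: a↔z, b↔y, c↔x, and so on (the Atbash cipher).
For widow: w↔d, i↔r, d↔w, o↔l, w↔d.

drwld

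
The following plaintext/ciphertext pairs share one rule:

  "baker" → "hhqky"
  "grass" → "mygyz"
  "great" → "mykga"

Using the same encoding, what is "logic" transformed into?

Shifts by position in baker: pos 0: b→h (+6), pos 1: a→h (+7), pos 2: k→q (+6), pos 3: e→k (+6), pos 4: r→y (+7) — repeating every 3. It's a Vigenère-style cipher with numeric key [6,7,6]: position i shifts by key[i mod 3].
Applying it to logic: l+6=r, o+7=v, g+6=m, i+6=o, c+7=j.

rvmoj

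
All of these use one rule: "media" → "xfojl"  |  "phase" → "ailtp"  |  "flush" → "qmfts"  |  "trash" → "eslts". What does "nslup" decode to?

Shifts by position in media: pos 0: m→x (+11), pos 1: e→f (+1), pos 2: d→o (+11), pos 3: i→j (+1) — repeating every 2. The shifts repeat in a cycle of length 2: positions 0,1,… shift by +11, +1, then the pattern repeats.
Undoing it on nslup: n−11=c, s−1=r, l−11=a, u−1=t, p−11=e.

crate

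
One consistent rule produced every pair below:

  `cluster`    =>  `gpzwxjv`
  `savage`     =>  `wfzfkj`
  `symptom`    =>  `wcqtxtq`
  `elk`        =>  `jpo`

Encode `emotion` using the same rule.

The shift depends on letter class: consonant c→g is +4, but vowel u→z is +5. Vowels shift forward by 5 and consonants shift forward by 4.
Applying it to emotion: e(vowel)+5=j, m(cons)+4=q, o(vowel)+5=t, t(cons)+4=x, i(vowel)+5=n, o(vowel)+5=t, n(cons)+4=r.

jqtxntr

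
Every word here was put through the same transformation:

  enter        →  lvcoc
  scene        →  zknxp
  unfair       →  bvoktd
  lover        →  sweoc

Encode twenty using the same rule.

The shift increases by 1 at each position, starting from +7: 7, 8, 9, ….
Applying it to twenty: t+7=a, w+8=e, e+9=n, n+10=x, t+11=e, y+12=k.

aenxek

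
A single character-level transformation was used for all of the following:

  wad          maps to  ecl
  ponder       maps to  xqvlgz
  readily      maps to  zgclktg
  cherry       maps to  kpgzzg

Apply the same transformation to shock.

Two shifts are in play — +2 for a/e/i/o/u, +8 for every other letter.
Applying it to shock: s(cons)+8=a, h(cons)+8=p, o(vowel)+2=q, c(cons)+8=k, k(cons)+8=s.

apqks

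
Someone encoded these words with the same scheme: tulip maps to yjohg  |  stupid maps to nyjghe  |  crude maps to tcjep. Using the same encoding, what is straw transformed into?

nycxf

t(19)→y(24) and u(20)→j(9) fit y≡11x+23 (mod 26); the inverse of 11 mod 26 is 19. Treating letters as 0–25, the rule is x ↦ 11x + 23 (mod 26).
For straw: s(18)→11·18+23≡13=n; t(19)→11·19+23≡24=y; r(17)→11·17+23≡2=c; a(0)→11·0+23≡23=x; w(22)→11·22+23≡5=f (all mod 26).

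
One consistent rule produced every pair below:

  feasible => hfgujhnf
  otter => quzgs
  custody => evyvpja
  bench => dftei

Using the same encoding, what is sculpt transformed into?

Shifts by position in feasible: pos 0: f→h (+2), pos 1: e→f (+1), pos 2: a→g (+6), pos 3: s→u (+2), pos 4: i→j (+1), pos 5: b→h (+6) — repeating every 3. It's a Vigenère-style cipher with numeric key [2,1,6]: position i shifts by key[i mod 3].
On sculpt: s+2=u, c+1=d, u+6=a, l+2=n, p+1=q, t+6=z.

udanqz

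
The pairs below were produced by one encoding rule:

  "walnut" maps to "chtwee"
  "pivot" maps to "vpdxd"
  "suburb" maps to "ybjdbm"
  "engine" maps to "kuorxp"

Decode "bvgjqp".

The shift increases by 1 at each position, starting from +6: 6, 7, 8, ….
Reversing it on bvgjqp: b−6=v, v−7=o, g−8=y, j−9=a, q−10=g, p−11=e.

voyage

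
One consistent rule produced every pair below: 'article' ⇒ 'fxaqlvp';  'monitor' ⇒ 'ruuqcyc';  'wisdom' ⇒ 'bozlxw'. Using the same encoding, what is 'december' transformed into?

ikjmvlpd

In article: a→f is +5, r→x is +6, t→a is +7, i→q is +8 — the shift increases by 1 each position. The shift increases by 1 at each position, starting from +5: 5, 6, 7, ….
On december: d+5=i, e+6=k, c+7=j, e+8=m, m+9=v, b+10=l, e+11=p, r+12=d.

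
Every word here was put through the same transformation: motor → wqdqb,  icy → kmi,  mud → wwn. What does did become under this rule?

nkn

The shift depends on letter class: consonant m→w is +10, but vowel o→q is +2. Two shifts are in play — +2 for a/e/i/o/u, +10 for every other letter.
Applying it to did: d(cons)+10=n, i(vowel)+2=k, d(cons)+10=n.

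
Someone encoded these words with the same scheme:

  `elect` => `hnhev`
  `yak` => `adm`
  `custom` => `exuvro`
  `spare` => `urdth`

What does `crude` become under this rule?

etxfh

Vowels shift forward by 3 and consonants shift forward by 2.
For crude: c(cons)+2=e, r(cons)+2=t, u(vowel)+3=x, d(cons)+2=f, e(vowel)+3=h.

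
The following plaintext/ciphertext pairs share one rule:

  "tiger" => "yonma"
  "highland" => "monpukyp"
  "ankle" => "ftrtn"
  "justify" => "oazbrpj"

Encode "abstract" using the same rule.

fhzbaknf

In tiger: t→y is +5, i→o is +6, g→n is +7, e→m is +8 — the shift increases by 1 each position. Each letter shifts forward by (position + 5), i.e. 5, 6, 7, … — the shift grows by one for each successive letter.
Applying it to abstract: a+5=f, b+6=h, s+7=z, t+8=b, r+9=a, a+10=k, c+11=n, t+12=f.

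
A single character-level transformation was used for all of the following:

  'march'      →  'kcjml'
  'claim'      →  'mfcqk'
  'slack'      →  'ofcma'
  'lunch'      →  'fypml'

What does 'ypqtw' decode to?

unite

m(12)→k(10) and a(0)→c(2) fit y≡5x+2 (mod 26); the inverse of 5 mod 26 is 21. Treating letters as 0–25, the rule is x ↦ 5x + 2 (mod 26).
Decoding ypqtw: y(24)→21·(24−2)≡20=u; p(15)→21·(15−2)≡13=n; q(16)→21·(16−2)≡8=i; t(19)→21·(19−2)≡19=t; w(22)→21·(22−2)≡4=e (all mod 26).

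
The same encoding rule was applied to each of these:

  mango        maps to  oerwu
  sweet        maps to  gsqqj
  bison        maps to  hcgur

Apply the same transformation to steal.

Each letter's alphabet position (a=0..z=25) is mapped through 3·x+4 mod 26 — an affine cipher.
On steal: s(18)→3·18+4≡6=g; t(19)→3·19+4≡9=j; e(4)→3·4+4≡16=q; a(0)→3·0+4≡4=e; l(11)→3·11+4≡11=l (all mod 26).

gjqel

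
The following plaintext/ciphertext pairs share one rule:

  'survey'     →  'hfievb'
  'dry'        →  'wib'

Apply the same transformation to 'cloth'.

Each pair mirrors across the alphabet (s↔h, u↔f, r↔i): positions sum to 25. Each letter is replaced by its mirror in the alphabet: a↔z, b↔y, c↔x, and so on (the Atbash cipher).
Applying it to cloth: c↔x, l↔o, o↔l, t↔g, h↔s.

xolgs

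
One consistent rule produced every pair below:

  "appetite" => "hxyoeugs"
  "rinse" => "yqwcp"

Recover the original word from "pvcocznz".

internal

In appetite: a→h is +7, p→x is +8, p→y is +9, e→o is +10 — the shift increases by 1 each position. The shift increases by 1 at each position, starting from +7: 7, 8, 9, ….
Reversing it on pvcocznz: p−7=i, v−8=n, c−9=t, o−10=e, c−11=r, z−12=n, n−13=a, z−14=l.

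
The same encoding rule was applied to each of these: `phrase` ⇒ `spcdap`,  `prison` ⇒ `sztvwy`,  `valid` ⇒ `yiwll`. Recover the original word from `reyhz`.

owner

Shifts by position in phrase: pos 0: p→s (+3), pos 1: h→p (+8), pos 2: r→c (+11), pos 3: a→d (+3), pos 4: s→a (+8), pos 5: e→p (+11) — repeating every 3. It's a Vigenère-style cipher with numeric key [3,8,11]: position i shifts by key[i mod 3].
Decoding reyhz: r−3=o, e−8=w, y−11=n, h−3=e, z−8=r.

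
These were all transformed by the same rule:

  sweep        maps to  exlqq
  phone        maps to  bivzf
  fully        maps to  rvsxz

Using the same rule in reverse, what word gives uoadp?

intro

Shifts by position in sweep: pos 0: s→e (+12), pos 1: w→x (+1), pos 2: e→l (+7), pos 3: e→q (+12), pos 4: p→q (+1) — repeating every 3. A repeating key of period 3 is used — shifts +12, +1, +7 over and over.
Reversing it on uoadp: u−12=i, o−1=n, a−7=t, d−12=r, p−1=o.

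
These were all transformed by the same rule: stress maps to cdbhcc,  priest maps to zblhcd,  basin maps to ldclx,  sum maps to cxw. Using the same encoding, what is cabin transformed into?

The shift depends on letter class: consonant s→c is +10, but vowel e→h is +3. Two shifts are in play — +3 for a/e/i/o/u, +10 for every other letter.
For cabin: c(cons)+10=m, a(vowel)+3=d, b(cons)+10=l, i(vowel)+3=l, n(cons)+10=x.

mdllx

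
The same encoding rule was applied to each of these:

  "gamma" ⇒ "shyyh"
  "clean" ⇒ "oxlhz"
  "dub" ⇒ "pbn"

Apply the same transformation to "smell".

The shift depends on letter class: consonant g→s is +12, but vowel a→h is +7. The rule splits by letter class: vowels +7, consonants +12.
Applying it to smell: s(cons)+12=e, m(cons)+12=y, e(vowel)+7=l, l(cons)+12=x, l(cons)+12=x.

eylxx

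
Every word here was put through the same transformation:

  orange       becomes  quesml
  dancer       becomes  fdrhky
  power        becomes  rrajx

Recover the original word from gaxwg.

In orange: o→q is +2, r→u is +3, a→e is +4, n→s is +5 — the shift increases by 1 each position. Each letter shifts forward by (position + 2), i.e. 2, 3, 4, … — the shift grows by one for each successive letter.
Reversing it on gaxwg: g−2=e, a−3=x, x−4=t, w−5=r, g−6=a.

extra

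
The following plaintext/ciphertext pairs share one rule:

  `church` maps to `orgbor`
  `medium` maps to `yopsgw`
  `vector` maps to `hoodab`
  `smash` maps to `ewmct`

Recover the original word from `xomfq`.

leave

A repeating key of period 2 is used — shifts +12, +10 over and over.
Decoding xomfq: x−12=l, o−10=e, m−12=a, f−10=v, q−12=e.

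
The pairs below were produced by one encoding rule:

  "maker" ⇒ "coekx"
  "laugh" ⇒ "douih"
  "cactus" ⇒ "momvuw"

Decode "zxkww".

press

m(12)→c(2) and a(0)→o(14) fit y≡25x+14 (mod 26); the inverse of 25 mod 26 is 25. This is an affine cipher: with a=0,…,z=25, each position x becomes (25x+14) mod 26.
Undoing it on zxkww: z(25)→25·(25−14)≡15=p; x(23)→25·(23−14)≡17=r; k(10)→25·(10−14)≡4=e; w(22)→25·(22−14)≡18=s; w(22)→25·(22−14)≡18=s (all mod 26).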